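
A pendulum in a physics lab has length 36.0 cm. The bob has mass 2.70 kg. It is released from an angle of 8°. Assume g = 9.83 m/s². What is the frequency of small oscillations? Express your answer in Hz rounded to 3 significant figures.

T = 2π√(L/g) = 2π√(0.360/9.83) = 1.202 s, so f = 1/T = 0.832 Hz.

0.832 Hz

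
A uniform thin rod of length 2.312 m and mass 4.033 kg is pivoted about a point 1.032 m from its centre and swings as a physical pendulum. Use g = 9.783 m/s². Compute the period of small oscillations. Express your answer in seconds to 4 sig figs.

For a physical pendulum T = 2π√(I/(mgd)), with d = 1.0320 m from pivot to centre of mass.
I_cm = mL²/12 = 4.033 × 2.312²/12 = 1.7965 kg·m²; I = I_cm + md² = 1.7965 + 4.033 × 1.0320² = 6.0917 kg·m².
T = 2π√(6.0917/(4.033 × 9.783 × 1.0320)) = 2.430 s.

2.430 s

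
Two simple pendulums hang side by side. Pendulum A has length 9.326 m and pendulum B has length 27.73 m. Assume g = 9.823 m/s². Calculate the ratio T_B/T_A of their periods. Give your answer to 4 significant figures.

T ∝ √L, so T_B/T_A = √(L_B/L_A) = √(27.73/9.326) = 1.724.

1.724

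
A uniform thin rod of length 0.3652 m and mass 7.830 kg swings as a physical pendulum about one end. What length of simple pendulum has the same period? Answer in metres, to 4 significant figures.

0.2435 m

The equivalent simple-pendulum length is L_eq = I/(md), where I is about the pivot and d = 0.18260 m.
I_cm = (1/12)mL² = 0.087025 kg·m², so I = I_cm + md² = 0.087025 + 0.26107 = 0.34810 kg·m².
L_eq = 0.34810/(7.830 × 0.18260) = 0.2435 m.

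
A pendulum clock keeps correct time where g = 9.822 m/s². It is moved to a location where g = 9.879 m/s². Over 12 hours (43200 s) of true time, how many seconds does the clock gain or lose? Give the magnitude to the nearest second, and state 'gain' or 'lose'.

The clock's period scales as T ∝ 1/√g, so T'/T = √(9.822/9.879) = 0.997111.
In 43200 s of true time the clock registers 43200/0.997111 = 43325.2 s, so it gains 125 s.

gain 125 s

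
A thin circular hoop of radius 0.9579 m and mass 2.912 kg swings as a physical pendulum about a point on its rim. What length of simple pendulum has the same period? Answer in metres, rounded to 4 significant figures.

1.916 m

The equivalent simple-pendulum length is L_eq = I/(md), where I is about the pivot and d = 0.95790 m.
I_cm = mR² = 2.6720 kg·m², so I = I_cm + md² = 2.6720 + 2.6720 = 5.3439 kg·m².
L_eq = 5.3439/(2.912 × 0.95790) = 1.916 m.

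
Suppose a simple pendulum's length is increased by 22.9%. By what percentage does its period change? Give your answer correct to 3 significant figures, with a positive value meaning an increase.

T ∝ √L, so T'/T = √(1.229) = 1.109.
Percentage change in T = (1.109 − 1) × 100% = 10.9%.

10.9%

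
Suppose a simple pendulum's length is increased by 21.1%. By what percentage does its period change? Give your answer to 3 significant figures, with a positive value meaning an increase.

T ∝ √L, so T'/T = √(1.211) = 1.100.
Percentage change in T = (1.100 − 1) × 100% = 10.0%.

10.0%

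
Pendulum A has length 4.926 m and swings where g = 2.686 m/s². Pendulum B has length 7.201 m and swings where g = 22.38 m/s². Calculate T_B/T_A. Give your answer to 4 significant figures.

0.4189

T = 2π√(L/g), so T_B/T_A = √((L_B/g_B)/(L_A/g_A)) = √((7.201/22.38)/(4.926/2.686)) = 0.4189.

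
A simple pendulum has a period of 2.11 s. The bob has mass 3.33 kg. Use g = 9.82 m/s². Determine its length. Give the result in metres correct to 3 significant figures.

1.11 m

From T = 2π√(L/g), L = gT²/(4π²) = 9.82 × 2.110²/(4π²) = 1.11 m.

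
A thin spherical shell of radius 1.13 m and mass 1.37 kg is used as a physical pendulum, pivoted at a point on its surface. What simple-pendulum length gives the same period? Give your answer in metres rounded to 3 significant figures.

The equivalent simple-pendulum length is L_eq = I/(md), where I is about the pivot and d = 1.130 m.
I_cm = (2/3)mR² = 1.166 kg·m², so I = I_cm + md² = 1.166 + 1.749 = 2.916 kg·m².
L_eq = 2.916/(1.37 × 1.130) = 1.88 m.

1.88 m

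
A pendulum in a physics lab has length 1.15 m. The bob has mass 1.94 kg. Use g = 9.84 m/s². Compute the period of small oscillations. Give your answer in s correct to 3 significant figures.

T = 2π√(L/g) = 2π√(1.15/9.84) = 2π × 0.3419 = 2.15 s.

2.15 s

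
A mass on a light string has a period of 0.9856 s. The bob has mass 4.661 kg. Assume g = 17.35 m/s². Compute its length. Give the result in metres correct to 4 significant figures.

0.4269 m

From T = 2π√(L/g), L = gT²/(4π²) = 17.35 × 0.98560²/(4π²) = 0.4269 m.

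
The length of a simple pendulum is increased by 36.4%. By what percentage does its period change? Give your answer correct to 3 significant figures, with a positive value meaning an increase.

16.8%

T ∝ √L, so T'/T = √(1.364) = 1.168.
Percentage change in T = (1.168 − 1) × 100% = 16.8%.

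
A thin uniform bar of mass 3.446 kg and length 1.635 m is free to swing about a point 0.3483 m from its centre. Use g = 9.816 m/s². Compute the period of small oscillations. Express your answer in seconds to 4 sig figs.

For a physical pendulum T = 2π√(I/(mgd)), with d = 0.34830 m from pivot to centre of mass.
I_cm = mL²/12 = 3.446 × 1.635²/12 = 0.76766 kg·m²; I = I_cm + md² = 0.76766 + 3.446 × 0.34830² = 1.1857 kg·m².
T = 2π√(1.1857/(3.446 × 9.816 × 0.34830)) = 1.993 s.

1.993 s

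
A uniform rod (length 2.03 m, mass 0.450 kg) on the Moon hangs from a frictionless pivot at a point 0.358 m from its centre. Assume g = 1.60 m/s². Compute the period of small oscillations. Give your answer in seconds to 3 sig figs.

For a physical pendulum T = 2π√(I/(mgd)), with d = 0.3580 m from pivot to centre of mass.
I_cm = mL²/12 = 0.450 × 2.03²/12 = 0.1545 kg·m²; I = I_cm + md² = 0.1545 + 0.450 × 0.3580² = 0.2122 kg·m².
T = 2π√(0.2122/(0.450 × 1.60 × 0.3580)) = 5.70 s.

5.70 s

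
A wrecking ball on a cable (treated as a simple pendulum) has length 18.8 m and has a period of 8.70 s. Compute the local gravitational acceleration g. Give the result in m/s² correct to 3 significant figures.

9.81 m/s²

From T = 2π√(L/g), g = 4π²L/T² = 4π² × 18.8/8.700² = 9.81 m/s².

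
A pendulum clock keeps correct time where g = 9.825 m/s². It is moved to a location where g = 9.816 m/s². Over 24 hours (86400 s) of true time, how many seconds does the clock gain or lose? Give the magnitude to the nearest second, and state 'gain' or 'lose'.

The clock's period scales as T ∝ 1/√g, so T'/T = √(9.825/9.816) = 1.00046.
In 86400 s of true time the clock registers 86400/1.00046 = 86360.4 s, so it loses 40 s.

lose 40 s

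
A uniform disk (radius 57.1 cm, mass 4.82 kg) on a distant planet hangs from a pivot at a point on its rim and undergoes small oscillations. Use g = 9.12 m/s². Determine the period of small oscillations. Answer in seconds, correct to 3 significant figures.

1.93 s

I_cm = ½mr² = 0.7858 kg·m². The pivot is at distance d = 0.571 m from the centre of mass.
By the parallel-axis theorem, I = I_cm + md² = 0.7858 + 1.572 = 2.357 kg·m².
T = 2π√(I/(mgd)) = 2π√(2.357/(4.82 × 9.12 × 0.571)) = 1.93 s.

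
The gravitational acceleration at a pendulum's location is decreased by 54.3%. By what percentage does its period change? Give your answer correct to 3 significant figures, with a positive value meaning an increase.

47.9%

T ∝ 1/√g, so T'/T = 1/√(0.4570) = 1.479.
Percentage change in T = (1.479 − 1) × 100% = 47.9%.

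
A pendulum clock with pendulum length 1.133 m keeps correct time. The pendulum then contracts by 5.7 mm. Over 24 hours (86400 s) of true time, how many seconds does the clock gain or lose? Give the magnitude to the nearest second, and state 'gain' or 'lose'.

T ∝ √L, so T'/T = √(1.12730/1.133) = 0.997481.
In 86400 s of true time the clock registers 86400/0.997481 = 86618.2 s, so it gains 218 s.

gain 218 s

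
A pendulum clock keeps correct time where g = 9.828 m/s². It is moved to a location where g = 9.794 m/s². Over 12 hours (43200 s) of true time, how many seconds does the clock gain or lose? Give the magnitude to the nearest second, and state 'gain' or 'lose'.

lose 75 s

The clock's period scales as T ∝ 1/√g, so T'/T = √(9.828/9.794) = 1.00173.
In 43200 s of true time the clock registers 43200/1.00173 = 43125.2 s, so it loses 75 s.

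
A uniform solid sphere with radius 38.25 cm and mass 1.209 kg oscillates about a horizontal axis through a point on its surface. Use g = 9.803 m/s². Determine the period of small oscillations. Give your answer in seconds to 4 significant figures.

I_cm = (2/5)mr² = 0.070754 kg·m². The pivot is at distance d = 0.3825 m from the centre of mass.
By the parallel-axis theorem, I = I_cm + md² = 0.070754 + 0.17688 = 0.24764 kg·m².
T = 2π√(I/(mgd)) = 2π√(0.24764/(1.209 × 9.803 × 0.3825)) = 1.469 s.

1.469 s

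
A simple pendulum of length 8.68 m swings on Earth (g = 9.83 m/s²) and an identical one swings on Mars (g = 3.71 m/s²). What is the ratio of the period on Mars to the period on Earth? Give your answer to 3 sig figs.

T ∝ 1/√g, so T₂/T₁ = √(g₁/g₂) = √(9.83/3.71) = 1.63.

1.63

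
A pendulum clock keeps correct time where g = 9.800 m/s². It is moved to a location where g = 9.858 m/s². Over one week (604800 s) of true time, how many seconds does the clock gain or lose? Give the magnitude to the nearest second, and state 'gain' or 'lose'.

gain 1787 s

The clock's period scales as T ∝ 1/√g, so T'/T = √(9.800/9.858) = 0.997054.
In 604800 s of true time the clock registers 604800/0.997054 = 606587.1 s, so it gains 1787 s.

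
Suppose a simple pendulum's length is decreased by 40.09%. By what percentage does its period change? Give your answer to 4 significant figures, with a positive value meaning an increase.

T ∝ √L, so T'/T = √(0.59910) = 0.77402.
Percentage change in T = (0.77402 − 1) × 100% = -22.60%.

-22.60%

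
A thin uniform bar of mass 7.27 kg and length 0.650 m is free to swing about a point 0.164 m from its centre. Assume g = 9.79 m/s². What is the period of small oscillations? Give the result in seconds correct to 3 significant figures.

1.24 s

For a physical pendulum T = 2π√(I/(mgd)), with d = 0.1640 m from pivot to centre of mass.
I_cm = mL²/12 = 7.27 × 0.650²/12 = 0.2560 kg·m²; I = I_cm + md² = 0.2560 + 7.27 × 0.1640² = 0.4515 kg·m².
T = 2π√(0.4515/(7.27 × 9.79 × 0.1640)) = 1.24 s.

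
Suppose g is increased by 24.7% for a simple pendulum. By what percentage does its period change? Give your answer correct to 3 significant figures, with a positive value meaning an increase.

T ∝ 1/√g, so T'/T = 1/√(1.247) = 0.8955.
Percentage change in T = (0.8955 − 1) × 100% = -10.4%.

-10.4%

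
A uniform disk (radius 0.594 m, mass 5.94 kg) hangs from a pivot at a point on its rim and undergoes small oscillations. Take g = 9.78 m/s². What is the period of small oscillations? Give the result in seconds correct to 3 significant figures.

I_cm = ½mr² = 1.048 kg·m². The pivot is at distance d = 0.594 m from the centre of mass.
By the parallel-axis theorem, I = I_cm + md² = 1.048 + 2.096 = 3.144 kg·m².
T = 2π√(I/(mgd)) = 2π√(3.144/(5.94 × 9.78 × 0.594)) = 1.90 s.

1.90 s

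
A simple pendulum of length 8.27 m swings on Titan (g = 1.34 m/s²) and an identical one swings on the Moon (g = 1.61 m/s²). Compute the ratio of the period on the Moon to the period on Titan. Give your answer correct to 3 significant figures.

T ∝ 1/√g, so T₂/T₁ = √(g₁/g₂) = √(1.34/1.61) = 0.912.

0.912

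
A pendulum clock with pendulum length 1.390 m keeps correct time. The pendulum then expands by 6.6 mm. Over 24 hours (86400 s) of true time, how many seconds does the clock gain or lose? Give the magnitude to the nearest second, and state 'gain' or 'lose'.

lose 204 s

T ∝ √L, so T'/T = √(1.39660/1.390) = 1.00237.
In 86400 s of true time the clock registers 86400/1.00237 = 86195.6 s, so it loses 204 s.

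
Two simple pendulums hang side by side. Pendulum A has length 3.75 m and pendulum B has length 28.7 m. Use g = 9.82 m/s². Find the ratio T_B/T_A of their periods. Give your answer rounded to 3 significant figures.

T ∝ √L, so T_B/T_A = √(L_B/L_A) = √(28.7/3.75) = 2.77.

2.77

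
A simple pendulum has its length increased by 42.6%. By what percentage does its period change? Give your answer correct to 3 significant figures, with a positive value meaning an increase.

T ∝ √L, so T'/T = √(1.426) = 1.194.
Percentage change in T = (1.194 − 1) × 100% = 19.4%.

19.4%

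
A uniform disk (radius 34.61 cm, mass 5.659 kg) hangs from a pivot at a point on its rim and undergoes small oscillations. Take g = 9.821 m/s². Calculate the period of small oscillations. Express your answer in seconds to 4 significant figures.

I_cm = ½mr² = 0.33893 kg·m². The pivot is at distance d = 0.3461 m from the centre of mass.
By the parallel-axis theorem, I = I_cm + md² = 0.33893 + 0.67786 = 1.0168 kg·m².
T = 2π√(I/(mgd)) = 2π√(1.0168/(5.659 × 9.821 × 0.3461)) = 1.445 s.

1.445 s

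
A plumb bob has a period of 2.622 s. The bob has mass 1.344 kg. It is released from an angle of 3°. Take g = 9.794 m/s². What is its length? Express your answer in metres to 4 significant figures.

1.706 m

From T = 2π√(L/g), L = gT²/(4π²) = 9.794 × 2.6220²/(4π²) = 1.706 m.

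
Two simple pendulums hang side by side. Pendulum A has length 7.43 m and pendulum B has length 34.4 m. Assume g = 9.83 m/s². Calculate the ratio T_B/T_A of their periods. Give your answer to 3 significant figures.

2.15

T ∝ √L, so T_B/T_A = √(L_B/L_A) = √(34.4/7.43) = 2.15.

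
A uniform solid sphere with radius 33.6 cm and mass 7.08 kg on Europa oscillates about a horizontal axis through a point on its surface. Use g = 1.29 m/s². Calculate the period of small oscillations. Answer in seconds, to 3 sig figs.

3.79 s

I_cm = (2/5)mr² = 0.3197 kg·m². The pivot is at distance d = 0.336 m from the centre of mass.
By the parallel-axis theorem, I = I_cm + md² = 0.3197 + 0.7993 = 1.119 kg·m².
T = 2π√(I/(mgd)) = 2π√(1.119/(7.08 × 1.29 × 0.336)) = 3.79 s.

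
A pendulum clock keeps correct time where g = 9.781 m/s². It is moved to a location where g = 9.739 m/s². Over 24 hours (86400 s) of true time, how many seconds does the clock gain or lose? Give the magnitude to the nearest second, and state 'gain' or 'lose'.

lose 186 s

The clock's period scales as T ∝ 1/√g, so T'/T = √(9.781/9.739) = 1.00215.
In 86400 s of true time the clock registers 86400/1.00215 = 86214.3 s, so it loses 186 s.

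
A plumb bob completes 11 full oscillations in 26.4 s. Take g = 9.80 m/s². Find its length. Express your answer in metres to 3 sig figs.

T = 26.4/11 = 2.400 s.
From T = 2π√(L/g), L = gT²/(4π²) = 9.80 × 2.400²/(4π²) = 1.43 m.

1.43 m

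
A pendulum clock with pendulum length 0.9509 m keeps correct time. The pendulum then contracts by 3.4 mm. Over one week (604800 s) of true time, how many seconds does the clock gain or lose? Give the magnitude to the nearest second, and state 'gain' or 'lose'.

gain 1084 s

T ∝ √L, so T'/T = √(0.94750/0.9509) = 0.998211.
In 604800 s of true time the clock registers 604800/0.998211 = 605884.2 s, so it gains 1084 s.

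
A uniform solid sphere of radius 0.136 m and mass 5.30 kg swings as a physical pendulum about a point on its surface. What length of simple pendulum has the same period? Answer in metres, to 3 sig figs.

0.190 m

The equivalent simple-pendulum length is L_eq = I/(md), where I is about the pivot and d = 0.1360 m.
I_cm = (2/5)mR² = 0.03921 kg·m², so I = I_cm + md² = 0.03921 + 0.09803 = 0.1372 kg·m².
L_eq = 0.1372/(5.30 × 0.1360) = 0.190 m.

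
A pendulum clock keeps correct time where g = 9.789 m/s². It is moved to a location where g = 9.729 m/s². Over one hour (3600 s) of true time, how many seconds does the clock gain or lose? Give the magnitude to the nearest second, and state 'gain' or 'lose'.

The clock's period scales as T ∝ 1/√g, so T'/T = √(9.789/9.729) = 1.00308.
In 3600 s of true time the clock registers 3600/1.00308 = 3589.0 s, so it loses 11 s.

lose 11 s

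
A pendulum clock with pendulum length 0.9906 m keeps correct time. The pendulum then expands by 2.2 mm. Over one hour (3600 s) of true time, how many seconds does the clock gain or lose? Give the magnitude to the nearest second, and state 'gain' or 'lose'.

T ∝ √L, so T'/T = √(0.99280/0.9906) = 1.00111.
In 3600 s of true time the clock registers 3600/1.00111 = 3596.0 s, so it loses 4 s.

lose 4 s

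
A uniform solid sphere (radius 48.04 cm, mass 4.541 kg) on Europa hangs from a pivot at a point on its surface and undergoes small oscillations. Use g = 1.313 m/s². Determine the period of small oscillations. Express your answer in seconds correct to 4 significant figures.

I_cm = (2/5)mr² = 0.41920 kg·m². The pivot is at distance d = 0.4804 m from the centre of mass.
By the parallel-axis theorem, I = I_cm + md² = 0.41920 + 1.0480 = 1.4672 kg·m².
T = 2π√(I/(mgd)) = 2π√(1.4672/(4.541 × 1.313 × 0.4804)) = 4.497 s.

4.497 s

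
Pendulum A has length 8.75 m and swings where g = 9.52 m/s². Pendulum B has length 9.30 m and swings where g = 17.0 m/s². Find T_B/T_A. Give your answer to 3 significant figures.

0.771

T = 2π√(L/g), so T_B/T_A = √((L_B/g_B)/(L_A/g_A)) = √((9.30/17.0)/(8.75/9.52)) = 0.771.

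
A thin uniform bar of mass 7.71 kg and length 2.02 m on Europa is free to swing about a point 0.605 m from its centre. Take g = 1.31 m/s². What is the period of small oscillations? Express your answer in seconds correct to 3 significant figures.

For a physical pendulum T = 2π√(I/(mgd)), with d = 0.6050 m from pivot to centre of mass.
I_cm = mL²/12 = 7.71 × 2.02²/12 = 2.622 kg·m²; I = I_cm + md² = 2.622 + 7.71 × 0.6050² = 5.444 kg·m².
T = 2π√(5.444/(7.71 × 1.31 × 0.6050)) = 5.93 s.

5.93 s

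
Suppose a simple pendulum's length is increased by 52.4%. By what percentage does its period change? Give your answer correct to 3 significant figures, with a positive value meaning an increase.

T ∝ √L, so T'/T = √(1.524) = 1.235.
Percentage change in T = (1.235 − 1) × 100% = 23.5%.

23.5%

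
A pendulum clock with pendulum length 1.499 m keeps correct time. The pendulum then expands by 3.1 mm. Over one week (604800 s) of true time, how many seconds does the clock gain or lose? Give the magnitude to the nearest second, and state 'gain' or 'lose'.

T ∝ √L, so T'/T = √(1.50210/1.499) = 1.00103.
In 604800 s of true time the clock registers 604800/1.00103 = 604175.6 s, so it loses 624 s.

lose 624 s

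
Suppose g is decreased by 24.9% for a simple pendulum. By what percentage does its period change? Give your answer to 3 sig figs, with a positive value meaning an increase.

T ∝ 1/√g, so T'/T = 1/√(0.7510) = 1.154.
Percentage change in T = (1.154 − 1) × 100% = 15.4%.

15.4%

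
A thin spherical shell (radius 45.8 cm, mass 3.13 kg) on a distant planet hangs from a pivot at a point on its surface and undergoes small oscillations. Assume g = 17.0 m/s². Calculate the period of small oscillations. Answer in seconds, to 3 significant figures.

1.33 s

I_cm = (2/3)mr² = 0.4377 kg·m². The pivot is at distance d = 0.458 m from the centre of mass.
By the parallel-axis theorem, I = I_cm + md² = 0.4377 + 0.6566 = 1.094 kg·m².
T = 2π√(I/(mgd)) = 2π√(1.094/(3.13 × 17.0 × 0.458)) = 1.33 s.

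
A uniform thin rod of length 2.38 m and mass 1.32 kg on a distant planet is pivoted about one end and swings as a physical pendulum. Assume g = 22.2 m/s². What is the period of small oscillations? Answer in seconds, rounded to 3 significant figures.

1.68 s

For a physical pendulum T = 2π√(I/(mgd)), with d = 1.190 m from pivot to centre of mass.
I_cm = mL²/12 = 1.32 × 2.38²/12 = 0.6231 kg·m²; I = I_cm + md² = 0.6231 + 1.32 × 1.190² = 2.492 kg·m².
T = 2π√(2.492/(1.32 × 22.2 × 1.190)) = 1.68 s.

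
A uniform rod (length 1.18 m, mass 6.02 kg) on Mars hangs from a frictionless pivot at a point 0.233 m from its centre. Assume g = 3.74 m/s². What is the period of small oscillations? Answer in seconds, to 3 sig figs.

For a physical pendulum T = 2π√(I/(mgd)), with d = 0.2330 m from pivot to centre of mass.
I_cm = mL²/12 = 6.02 × 1.18²/12 = 0.6985 kg·m²; I = I_cm + md² = 0.6985 + 6.02 × 0.2330² = 1.025 kg·m².
T = 2π√(1.025/(6.02 × 3.74 × 0.2330)) = 2.78 s.

2.78 s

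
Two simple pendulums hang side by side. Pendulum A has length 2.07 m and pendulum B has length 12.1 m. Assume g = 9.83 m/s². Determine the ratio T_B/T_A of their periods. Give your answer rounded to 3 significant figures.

2.42

T ∝ √L, so T_B/T_A = √(L_B/L_A) = √(12.1/2.07) = 2.42.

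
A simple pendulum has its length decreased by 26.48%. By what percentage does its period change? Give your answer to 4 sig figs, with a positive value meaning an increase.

-14.26%

T ∝ √L, so T'/T = √(0.73520) = 0.85744.
Percentage change in T = (0.85744 − 1) × 100% = -14.26%.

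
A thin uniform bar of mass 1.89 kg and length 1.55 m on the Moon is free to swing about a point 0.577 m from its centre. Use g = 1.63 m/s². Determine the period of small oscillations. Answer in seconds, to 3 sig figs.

For a physical pendulum T = 2π√(I/(mgd)), with d = 0.5770 m from pivot to centre of mass.
I_cm = mL²/12 = 1.89 × 1.55²/12 = 0.3784 kg·m²; I = I_cm + md² = 0.3784 + 1.89 × 0.5770² = 1.008 kg·m².
T = 2π√(1.008/(1.89 × 1.63 × 0.5770)) = 4.73 s.

4.73 s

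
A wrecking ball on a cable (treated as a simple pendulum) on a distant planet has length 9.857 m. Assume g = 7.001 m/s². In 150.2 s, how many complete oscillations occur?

20

T = 2π√(L/g) = 2π√(9.857/7.001) = 7.4554 s.
Number of complete oscillations = ⌊150.2/7.4554⌋ = ⌊20.146⌋ = 20.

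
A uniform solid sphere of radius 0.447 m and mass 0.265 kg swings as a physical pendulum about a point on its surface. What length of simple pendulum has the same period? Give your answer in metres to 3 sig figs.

The equivalent simple-pendulum length is L_eq = I/(md), where I is about the pivot and d = 0.4470 m.
I_cm = (2/5)mR² = 0.02118 kg·m², so I = I_cm + md² = 0.02118 + 0.05295 = 0.07413 kg·m².
L_eq = 0.07413/(0.265 × 0.4470) = 0.626 m.

0.626 m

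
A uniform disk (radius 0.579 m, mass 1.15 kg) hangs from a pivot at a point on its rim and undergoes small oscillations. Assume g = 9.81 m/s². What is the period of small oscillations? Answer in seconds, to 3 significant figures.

1.87 s

I_cm = ½mr² = 0.1928 kg·m². The pivot is at distance d = 0.579 m from the centre of mass.
By the parallel-axis theorem, I = I_cm + md² = 0.1928 + 0.3855 = 0.5783 kg·m².
T = 2π√(I/(mgd)) = 2π√(0.5783/(1.15 × 9.81 × 0.579)) = 1.87 s.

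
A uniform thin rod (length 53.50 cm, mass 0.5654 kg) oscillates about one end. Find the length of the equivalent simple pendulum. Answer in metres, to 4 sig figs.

0.3567 m

The equivalent simple-pendulum length is L_eq = I/(md), where I is about the pivot and d = 0.26750 m.
I_cm = (1/12)mL² = 0.013486 kg·m², so I = I_cm + md² = 0.013486 + 0.040458 = 0.053944 kg·m².
L_eq = 0.053944/(0.5654 × 0.26750) = 0.3567 m.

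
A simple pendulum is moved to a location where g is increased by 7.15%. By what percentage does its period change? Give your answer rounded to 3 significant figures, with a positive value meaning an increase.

T ∝ 1/√g, so T'/T = 1/√(1.071) = 0.9661.
Percentage change in T = (0.9661 − 1) × 100% = -3.39%.

-3.39%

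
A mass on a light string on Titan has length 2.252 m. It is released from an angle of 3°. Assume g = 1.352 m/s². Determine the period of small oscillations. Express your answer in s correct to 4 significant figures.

T = 2π√(L/g) = 2π√(2.252/1.352) = 2π × 1.2906 = 8.109 s.

8.109 s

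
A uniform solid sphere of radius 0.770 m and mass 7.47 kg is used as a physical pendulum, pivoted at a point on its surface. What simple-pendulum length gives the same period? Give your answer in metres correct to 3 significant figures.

1.08 m

The equivalent simple-pendulum length is L_eq = I/(md), where I is about the pivot and d = 0.7700 m.
I_cm = (2/5)mR² = 1.772 kg·m², so I = I_cm + md² = 1.772 + 4.429 = 6.201 kg·m².
L_eq = 6.201/(7.47 × 0.7700) = 1.08 m.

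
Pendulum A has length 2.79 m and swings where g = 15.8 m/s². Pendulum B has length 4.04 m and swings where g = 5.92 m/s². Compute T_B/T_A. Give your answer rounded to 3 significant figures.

1.97

T = 2π√(L/g), so T_B/T_A = √((L_B/g_B)/(L_A/g_A)) = √((4.04/5.92)/(2.79/15.8)) = 1.97.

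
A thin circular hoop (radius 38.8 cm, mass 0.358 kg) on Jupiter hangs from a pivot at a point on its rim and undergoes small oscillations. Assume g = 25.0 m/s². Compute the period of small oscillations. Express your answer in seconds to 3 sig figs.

I_cm = mr² = 0.05389 kg·m². The pivot is at distance d = 0.388 m from the centre of mass.
By the parallel-axis theorem, I = I_cm + md² = 0.05389 + 0.05389 = 0.1078 kg·m².
T = 2π√(I/(mgd)) = 2π√(0.1078/(0.358 × 25.0 × 0.388)) = 1.11 s.

1.11 s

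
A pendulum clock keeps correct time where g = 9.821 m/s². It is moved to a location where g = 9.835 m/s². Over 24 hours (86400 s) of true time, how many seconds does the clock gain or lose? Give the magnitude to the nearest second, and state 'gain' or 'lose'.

The clock's period scales as T ∝ 1/√g, so T'/T = √(9.821/9.835) = 0.999288.
In 86400 s of true time the clock registers 86400/0.999288 = 86461.6 s, so it gains 62 s.

gain 62 s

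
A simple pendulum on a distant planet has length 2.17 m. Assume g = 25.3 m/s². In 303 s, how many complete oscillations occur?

T = 2π√(L/g) = 2π√(2.17/25.3) = 1.840 s.
Number of complete oscillations = ⌊303/1.840⌋ = ⌊164.7⌋ = 164.

164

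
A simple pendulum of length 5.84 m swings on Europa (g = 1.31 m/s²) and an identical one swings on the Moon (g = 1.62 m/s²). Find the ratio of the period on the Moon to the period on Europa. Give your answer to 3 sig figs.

0.899

T ∝ 1/√g, so T₂/T₁ = √(g₁/g₂) = √(1.31/1.62) = 0.899.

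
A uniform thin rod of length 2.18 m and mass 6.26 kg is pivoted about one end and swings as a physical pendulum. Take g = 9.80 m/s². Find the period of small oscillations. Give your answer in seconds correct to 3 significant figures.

2.42 s

For a physical pendulum T = 2π√(I/(mgd)), with d = 1.090 m from pivot to centre of mass.
I_cm = mL²/12 = 6.26 × 2.18²/12 = 2.479 kg·m²; I = I_cm + md² = 2.479 + 6.26 × 1.090² = 9.917 kg·m².
T = 2π√(9.917/(6.26 × 9.80 × 1.090)) = 2.42 s.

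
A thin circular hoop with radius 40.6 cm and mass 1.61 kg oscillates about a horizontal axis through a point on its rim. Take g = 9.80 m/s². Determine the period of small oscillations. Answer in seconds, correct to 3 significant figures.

I_cm = mr² = 0.2654 kg·m². The pivot is at distance d = 0.406 m from the centre of mass.
By the parallel-axis theorem, I = I_cm + md² = 0.2654 + 0.2654 = 0.5308 kg·m².
T = 2π√(I/(mgd)) = 2π√(0.5308/(1.61 × 9.80 × 0.406)) = 1.81 s.

1.81 s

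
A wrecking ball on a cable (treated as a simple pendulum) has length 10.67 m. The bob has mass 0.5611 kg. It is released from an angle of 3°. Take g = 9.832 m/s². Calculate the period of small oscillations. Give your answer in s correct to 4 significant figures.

T = 2π√(L/g) = 2π√(10.67/9.832) = 2π × 1.0417 = 6.545 s.

6.545 s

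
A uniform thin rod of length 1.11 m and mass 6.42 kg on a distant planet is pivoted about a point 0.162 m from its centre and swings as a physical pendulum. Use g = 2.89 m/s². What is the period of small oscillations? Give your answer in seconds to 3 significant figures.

3.30 s

For a physical pendulum T = 2π√(I/(mgd)), with d = 0.1620 m from pivot to centre of mass.
I_cm = mL²/12 = 6.42 × 1.11²/12 = 0.6592 kg·m²; I = I_cm + md² = 0.6592 + 6.42 × 0.1620² = 0.8277 kg·m².
T = 2π√(0.8277/(6.42 × 2.89 × 0.1620)) = 3.30 s.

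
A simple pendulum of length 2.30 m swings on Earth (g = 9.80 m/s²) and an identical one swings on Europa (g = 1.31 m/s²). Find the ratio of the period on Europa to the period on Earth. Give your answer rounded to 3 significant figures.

T ∝ 1/√g, so T₂/T₁ = √(g₁/g₂) = √(9.80/1.31) = 2.74.

2.74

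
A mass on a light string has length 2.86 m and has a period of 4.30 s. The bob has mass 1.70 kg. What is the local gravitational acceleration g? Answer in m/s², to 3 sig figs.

From T = 2π√(L/g), g = 4π²L/T² = 4π² × 2.86/4.300² = 6.11 m/s².

6.11 m/s²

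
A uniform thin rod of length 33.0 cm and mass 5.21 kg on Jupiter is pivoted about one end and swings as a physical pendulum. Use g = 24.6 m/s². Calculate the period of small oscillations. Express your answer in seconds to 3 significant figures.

For a physical pendulum T = 2π√(I/(mgd)), with d = 0.1650 m from pivot to centre of mass.
I_cm = mL²/12 = 5.21 × 0.330²/12 = 0.04728 kg·m²; I = I_cm + md² = 0.04728 + 5.21 × 0.1650² = 0.1891 kg·m².
T = 2π√(0.1891/(5.21 × 24.6 × 0.1650)) = 0.594 s.

0.594 s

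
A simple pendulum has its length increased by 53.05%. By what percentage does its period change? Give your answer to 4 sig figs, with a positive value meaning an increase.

T ∝ √L, so T'/T = √(1.5305) = 1.2371.
Percentage change in T = (1.2371 − 1) × 100% = 23.71%.

23.71%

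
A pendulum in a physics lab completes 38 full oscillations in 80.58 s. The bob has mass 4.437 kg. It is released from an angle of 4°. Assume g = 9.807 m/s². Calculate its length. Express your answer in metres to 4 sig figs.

1.117 m

T = 80.58/38 = 2.1205 s.
From T = 2π√(L/g), L = gT²/(4π²) = 9.807 × 2.1205²/(4π²) = 1.117 m.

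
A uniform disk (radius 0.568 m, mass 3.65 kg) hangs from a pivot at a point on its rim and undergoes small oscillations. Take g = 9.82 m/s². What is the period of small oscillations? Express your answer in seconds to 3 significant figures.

I_cm = ½mr² = 0.5888 kg·m². The pivot is at distance d = 0.568 m from the centre of mass.
By the parallel-axis theorem, I = I_cm + md² = 0.5888 + 1.178 = 1.766 kg·m².
T = 2π√(I/(mgd)) = 2π√(1.766/(3.65 × 9.82 × 0.568)) = 1.85 s.

1.85 s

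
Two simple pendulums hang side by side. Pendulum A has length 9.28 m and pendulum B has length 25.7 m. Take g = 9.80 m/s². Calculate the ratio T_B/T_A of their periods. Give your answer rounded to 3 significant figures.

1.66

T ∝ √L, so T_B/T_A = √(L_B/L_A) = √(25.7/9.28) = 1.66.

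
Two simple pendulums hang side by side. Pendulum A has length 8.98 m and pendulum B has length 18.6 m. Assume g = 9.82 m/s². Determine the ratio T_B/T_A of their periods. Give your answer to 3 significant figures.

1.44

T ∝ √L, so T_B/T_A = √(L_B/L_A) = √(18.6/8.98) = 1.44.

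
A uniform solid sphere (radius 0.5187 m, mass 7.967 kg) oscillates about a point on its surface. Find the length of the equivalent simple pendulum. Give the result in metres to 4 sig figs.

0.7262 m

The equivalent simple-pendulum length is L_eq = I/(md), where I is about the pivot and d = 0.51870 m.
I_cm = (2/5)mR² = 0.85741 kg·m², so I = I_cm + md² = 0.85741 + 2.1435 = 3.0009 kg·m².
L_eq = 3.0009/(7.967 × 0.51870) = 0.7262 m.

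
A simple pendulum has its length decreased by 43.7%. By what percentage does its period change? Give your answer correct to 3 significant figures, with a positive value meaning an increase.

T ∝ √L, so T'/T = √(0.5630) = 0.7503.
Percentage change in T = (0.7503 − 1) × 100% = -25.0%.

-25.0%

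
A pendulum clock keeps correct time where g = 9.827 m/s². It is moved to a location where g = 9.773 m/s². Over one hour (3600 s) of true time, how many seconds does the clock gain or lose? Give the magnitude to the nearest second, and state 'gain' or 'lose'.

lose 10 s

The clock's period scales as T ∝ 1/√g, so T'/T = √(9.827/9.773) = 1.00276.
In 3600 s of true time the clock registers 3600/1.00276 = 3590.1 s, so it loses 10 s.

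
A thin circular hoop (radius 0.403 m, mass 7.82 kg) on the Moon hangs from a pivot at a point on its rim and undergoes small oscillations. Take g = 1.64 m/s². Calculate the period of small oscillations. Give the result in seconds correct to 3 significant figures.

I_cm = mr² = 1.270 kg·m². The pivot is at distance d = 0.403 m from the centre of mass.
By the parallel-axis theorem, I = I_cm + md² = 1.270 + 1.270 = 2.540 kg·m².
T = 2π√(I/(mgd)) = 2π√(2.540/(7.82 × 1.64 × 0.403)) = 4.40 s.

4.40 s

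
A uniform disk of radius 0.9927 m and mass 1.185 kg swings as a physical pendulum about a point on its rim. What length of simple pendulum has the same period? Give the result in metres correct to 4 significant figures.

The equivalent simple-pendulum length is L_eq = I/(md), where I is about the pivot and d = 0.99270 m.
I_cm = ½mR² = 0.58388 kg·m², so I = I_cm + md² = 0.58388 + 1.1678 = 1.7516 kg·m².
L_eq = 1.7516/(1.185 × 0.99270) = 1.489 m.

1.489 m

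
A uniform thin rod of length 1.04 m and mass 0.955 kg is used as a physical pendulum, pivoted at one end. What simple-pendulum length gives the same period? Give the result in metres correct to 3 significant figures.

0.693 m

The equivalent simple-pendulum length is L_eq = I/(md), where I is about the pivot and d = 0.5200 m.
I_cm = (1/12)mL² = 0.08608 kg·m², so I = I_cm + md² = 0.08608 + 0.2582 = 0.3443 kg·m².
L_eq = 0.3443/(0.955 × 0.5200) = 0.693 m.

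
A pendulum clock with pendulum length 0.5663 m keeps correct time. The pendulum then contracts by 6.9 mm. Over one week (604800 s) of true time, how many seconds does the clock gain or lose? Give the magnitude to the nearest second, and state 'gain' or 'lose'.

T ∝ √L, so T'/T = √(0.55940/0.5663) = 0.993889.
In 604800 s of true time the clock registers 604800/0.993889 = 608518.6 s, so it gains 3719 s.

gain 3719 s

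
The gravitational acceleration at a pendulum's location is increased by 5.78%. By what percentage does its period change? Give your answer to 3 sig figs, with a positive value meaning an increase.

T ∝ 1/√g, so T'/T = 1/√(1.058) = 0.9723.
Percentage change in T = (0.9723 − 1) × 100% = -2.77%.

-2.77%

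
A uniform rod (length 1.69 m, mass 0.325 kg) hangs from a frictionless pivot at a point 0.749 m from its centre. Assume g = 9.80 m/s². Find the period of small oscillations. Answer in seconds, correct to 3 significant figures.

For a physical pendulum T = 2π√(I/(mgd)), with d = 0.7490 m from pivot to centre of mass.
I_cm = mL²/12 = 0.325 × 1.69²/12 = 0.07735 kg·m²; I = I_cm + md² = 0.07735 + 0.325 × 0.7490² = 0.2597 kg·m².
T = 2π√(0.2597/(0.325 × 9.80 × 0.7490)) = 2.07 s.

2.07 s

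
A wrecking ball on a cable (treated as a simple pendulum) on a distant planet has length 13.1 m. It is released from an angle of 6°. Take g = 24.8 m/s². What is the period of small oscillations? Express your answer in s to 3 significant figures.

T = 2π√(L/g) = 2π√(13.1/24.8) = 2π × 0.7268 = 4.57 s.

4.57 s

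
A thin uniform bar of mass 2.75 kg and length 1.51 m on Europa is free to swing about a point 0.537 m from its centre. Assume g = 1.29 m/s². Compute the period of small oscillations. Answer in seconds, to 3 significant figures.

5.22 s

For a physical pendulum T = 2π√(I/(mgd)), with d = 0.5370 m from pivot to centre of mass.
I_cm = mL²/12 = 2.75 × 1.51²/12 = 0.5225 kg·m²; I = I_cm + md² = 0.5225 + 2.75 × 0.5370² = 1.316 kg·m².
T = 2π√(1.316/(2.75 × 1.29 × 0.5370)) = 5.22 s.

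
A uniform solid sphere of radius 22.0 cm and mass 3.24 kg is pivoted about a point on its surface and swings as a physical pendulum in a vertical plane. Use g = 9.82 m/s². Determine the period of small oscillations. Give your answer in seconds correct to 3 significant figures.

1.11 s

I_cm = (2/5)mr² = 0.06273 kg·m². The pivot is at distance d = 0.220 m from the centre of mass.
By the parallel-axis theorem, I = I_cm + md² = 0.06273 + 0.1568 = 0.2195 kg·m².
T = 2π√(I/(mgd)) = 2π√(0.2195/(3.24 × 9.82 × 0.220)) = 1.11 s.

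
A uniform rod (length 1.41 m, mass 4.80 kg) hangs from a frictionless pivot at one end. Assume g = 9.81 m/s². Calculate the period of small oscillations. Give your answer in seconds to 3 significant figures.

1.94 s

For a physical pendulum T = 2π√(I/(mgd)), with d = 0.7050 m from pivot to centre of mass.
I_cm = mL²/12 = 4.80 × 1.41²/12 = 0.7952 kg·m²; I = I_cm + md² = 0.7952 + 4.80 × 0.7050² = 3.181 kg·m².
T = 2π√(3.181/(4.80 × 9.81 × 0.7050)) = 1.94 s.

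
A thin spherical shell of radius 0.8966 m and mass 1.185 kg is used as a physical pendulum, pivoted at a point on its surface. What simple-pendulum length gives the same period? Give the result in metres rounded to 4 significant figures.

The equivalent simple-pendulum length is L_eq = I/(md), where I is about the pivot and d = 0.89660 m.
I_cm = (2/3)mR² = 0.63507 kg·m², so I = I_cm + md² = 0.63507 + 0.95261 = 1.5877 kg·m².
L_eq = 1.5877/(1.185 × 0.89660) = 1.494 m.

1.494 m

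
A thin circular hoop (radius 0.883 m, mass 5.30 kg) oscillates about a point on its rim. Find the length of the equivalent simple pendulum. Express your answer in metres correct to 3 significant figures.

The equivalent simple-pendulum length is L_eq = I/(md), where I is about the pivot and d = 0.8830 m.
I_cm = mR² = 4.132 kg·m², so I = I_cm + md² = 4.132 + 4.132 = 8.265 kg·m².
L_eq = 8.265/(5.30 × 0.8830) = 1.77 m.

1.77 m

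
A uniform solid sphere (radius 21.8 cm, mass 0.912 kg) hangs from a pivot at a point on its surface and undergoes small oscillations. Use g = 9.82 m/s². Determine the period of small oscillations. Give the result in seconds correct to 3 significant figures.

1.11 s

I_cm = (2/5)mr² = 0.01734 kg·m². The pivot is at distance d = 0.218 m from the centre of mass.
By the parallel-axis theorem, I = I_cm + md² = 0.01734 + 0.04334 = 0.06068 kg·m².
T = 2π√(I/(mgd)) = 2π√(0.06068/(0.912 × 9.82 × 0.218)) = 1.11 s.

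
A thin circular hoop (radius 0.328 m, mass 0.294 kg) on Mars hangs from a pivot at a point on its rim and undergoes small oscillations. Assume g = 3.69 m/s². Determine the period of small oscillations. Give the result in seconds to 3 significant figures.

2.65 s

I_cm = mr² = 0.03163 kg·m². The pivot is at distance d = 0.328 m from the centre of mass.
By the parallel-axis theorem, I = I_cm + md² = 0.03163 + 0.03163 = 0.06326 kg·m².
T = 2π√(I/(mgd)) = 2π√(0.06326/(0.294 × 3.69 × 0.328)) = 2.65 s.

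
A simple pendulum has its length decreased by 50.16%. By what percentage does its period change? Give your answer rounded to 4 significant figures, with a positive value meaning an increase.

-29.40%

T ∝ √L, so T'/T = √(0.49840) = 0.70597.
Percentage change in T = (0.70597 − 1) × 100% = -29.40%.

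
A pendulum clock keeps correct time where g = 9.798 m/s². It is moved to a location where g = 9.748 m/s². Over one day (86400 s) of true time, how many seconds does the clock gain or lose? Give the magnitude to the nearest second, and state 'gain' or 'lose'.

The clock's period scales as T ∝ 1/√g, so T'/T = √(9.798/9.748) = 1.00256.
In 86400 s of true time the clock registers 86400/1.00256 = 86179.3 s, so it loses 221 s.

lose 221 s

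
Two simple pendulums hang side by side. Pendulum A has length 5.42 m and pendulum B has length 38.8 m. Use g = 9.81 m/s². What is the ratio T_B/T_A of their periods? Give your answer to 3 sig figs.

2.68

T ∝ √L, so T_B/T_A = √(L_B/L_A) = √(38.8/5.42) = 2.68.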